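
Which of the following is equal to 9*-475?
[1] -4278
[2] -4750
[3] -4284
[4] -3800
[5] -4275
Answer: 5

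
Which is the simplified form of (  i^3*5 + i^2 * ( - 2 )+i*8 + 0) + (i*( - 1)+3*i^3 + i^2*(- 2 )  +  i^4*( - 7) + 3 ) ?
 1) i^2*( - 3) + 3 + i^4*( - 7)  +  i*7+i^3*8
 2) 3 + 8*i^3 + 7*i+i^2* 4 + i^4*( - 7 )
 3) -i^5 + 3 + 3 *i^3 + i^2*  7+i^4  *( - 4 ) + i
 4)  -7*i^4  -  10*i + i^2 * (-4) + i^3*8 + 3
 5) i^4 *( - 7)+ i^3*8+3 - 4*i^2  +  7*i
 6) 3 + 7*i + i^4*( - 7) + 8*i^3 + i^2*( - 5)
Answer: 5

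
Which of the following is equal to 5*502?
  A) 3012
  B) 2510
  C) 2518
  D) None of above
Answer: B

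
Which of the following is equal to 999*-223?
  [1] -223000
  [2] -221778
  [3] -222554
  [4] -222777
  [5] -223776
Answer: 4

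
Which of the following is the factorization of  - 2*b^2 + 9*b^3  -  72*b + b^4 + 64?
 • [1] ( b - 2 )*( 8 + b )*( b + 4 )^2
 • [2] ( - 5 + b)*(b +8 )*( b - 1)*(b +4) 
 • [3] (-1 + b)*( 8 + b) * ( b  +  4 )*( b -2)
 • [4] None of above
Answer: 3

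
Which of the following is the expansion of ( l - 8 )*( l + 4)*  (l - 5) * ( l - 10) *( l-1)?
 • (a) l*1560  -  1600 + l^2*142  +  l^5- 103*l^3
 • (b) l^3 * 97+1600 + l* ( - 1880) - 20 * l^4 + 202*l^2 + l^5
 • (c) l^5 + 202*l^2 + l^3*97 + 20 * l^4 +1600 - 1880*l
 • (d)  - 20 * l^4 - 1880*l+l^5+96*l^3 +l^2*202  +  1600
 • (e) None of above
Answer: b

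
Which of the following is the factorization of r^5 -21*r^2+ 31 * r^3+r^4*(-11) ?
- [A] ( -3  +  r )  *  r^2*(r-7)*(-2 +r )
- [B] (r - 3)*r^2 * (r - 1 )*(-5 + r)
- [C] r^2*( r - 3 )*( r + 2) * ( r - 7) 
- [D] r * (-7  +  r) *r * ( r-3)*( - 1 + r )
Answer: D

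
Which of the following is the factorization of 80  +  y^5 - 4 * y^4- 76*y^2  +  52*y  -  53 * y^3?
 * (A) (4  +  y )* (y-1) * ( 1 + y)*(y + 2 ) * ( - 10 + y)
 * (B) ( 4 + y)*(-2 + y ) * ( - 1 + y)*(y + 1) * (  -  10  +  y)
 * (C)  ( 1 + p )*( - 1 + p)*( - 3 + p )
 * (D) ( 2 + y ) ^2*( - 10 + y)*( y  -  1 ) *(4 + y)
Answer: A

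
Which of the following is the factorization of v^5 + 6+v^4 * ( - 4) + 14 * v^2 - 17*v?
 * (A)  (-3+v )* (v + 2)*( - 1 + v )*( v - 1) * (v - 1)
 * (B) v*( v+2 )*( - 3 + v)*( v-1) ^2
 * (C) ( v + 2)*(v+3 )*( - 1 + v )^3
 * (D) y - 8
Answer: A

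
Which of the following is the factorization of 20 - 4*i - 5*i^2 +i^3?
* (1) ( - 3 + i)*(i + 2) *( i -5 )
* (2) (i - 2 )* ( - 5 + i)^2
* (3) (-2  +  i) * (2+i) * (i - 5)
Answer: 3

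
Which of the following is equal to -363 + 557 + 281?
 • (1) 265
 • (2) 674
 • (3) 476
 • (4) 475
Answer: 4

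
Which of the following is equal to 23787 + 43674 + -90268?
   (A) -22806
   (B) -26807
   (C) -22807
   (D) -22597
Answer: C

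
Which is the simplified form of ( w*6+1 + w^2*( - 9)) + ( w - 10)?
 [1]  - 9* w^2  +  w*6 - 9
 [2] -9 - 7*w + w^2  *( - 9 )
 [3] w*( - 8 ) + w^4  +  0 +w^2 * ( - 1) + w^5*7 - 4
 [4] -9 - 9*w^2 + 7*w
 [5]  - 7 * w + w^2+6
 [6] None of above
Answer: 4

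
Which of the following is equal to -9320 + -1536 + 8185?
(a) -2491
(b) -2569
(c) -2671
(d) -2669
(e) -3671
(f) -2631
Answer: c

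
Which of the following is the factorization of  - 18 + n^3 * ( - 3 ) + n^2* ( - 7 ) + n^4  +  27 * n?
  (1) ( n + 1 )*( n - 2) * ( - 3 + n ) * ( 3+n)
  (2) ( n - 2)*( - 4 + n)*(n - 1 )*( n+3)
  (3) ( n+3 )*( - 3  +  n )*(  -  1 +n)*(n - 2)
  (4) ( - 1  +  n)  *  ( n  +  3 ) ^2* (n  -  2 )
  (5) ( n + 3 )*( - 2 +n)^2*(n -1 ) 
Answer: 3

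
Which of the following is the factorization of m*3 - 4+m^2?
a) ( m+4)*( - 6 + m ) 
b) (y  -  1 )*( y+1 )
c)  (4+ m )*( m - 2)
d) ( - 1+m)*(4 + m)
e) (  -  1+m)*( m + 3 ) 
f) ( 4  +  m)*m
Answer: d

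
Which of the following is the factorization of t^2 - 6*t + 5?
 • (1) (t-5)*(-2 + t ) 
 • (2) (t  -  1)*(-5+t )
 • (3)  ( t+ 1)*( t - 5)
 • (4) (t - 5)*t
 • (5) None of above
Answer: 2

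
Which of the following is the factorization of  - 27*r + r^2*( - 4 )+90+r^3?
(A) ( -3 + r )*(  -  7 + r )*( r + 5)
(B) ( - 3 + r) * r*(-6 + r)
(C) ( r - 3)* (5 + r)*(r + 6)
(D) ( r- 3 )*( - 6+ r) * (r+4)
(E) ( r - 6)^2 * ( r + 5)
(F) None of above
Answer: F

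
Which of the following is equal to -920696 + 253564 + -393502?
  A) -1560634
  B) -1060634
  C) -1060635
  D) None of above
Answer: B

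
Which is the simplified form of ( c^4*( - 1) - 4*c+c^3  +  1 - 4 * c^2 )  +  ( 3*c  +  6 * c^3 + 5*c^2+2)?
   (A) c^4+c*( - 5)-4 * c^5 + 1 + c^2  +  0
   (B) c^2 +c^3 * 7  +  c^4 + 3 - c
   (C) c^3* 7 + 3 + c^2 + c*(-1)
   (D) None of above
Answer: D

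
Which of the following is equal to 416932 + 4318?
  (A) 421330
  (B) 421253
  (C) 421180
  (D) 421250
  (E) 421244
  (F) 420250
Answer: D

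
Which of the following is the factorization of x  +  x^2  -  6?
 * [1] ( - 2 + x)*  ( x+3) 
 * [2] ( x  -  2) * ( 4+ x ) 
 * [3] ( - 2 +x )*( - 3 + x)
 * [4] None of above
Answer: 1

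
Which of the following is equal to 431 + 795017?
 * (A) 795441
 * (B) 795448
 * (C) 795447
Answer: B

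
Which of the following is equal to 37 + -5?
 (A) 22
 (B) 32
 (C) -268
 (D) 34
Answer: B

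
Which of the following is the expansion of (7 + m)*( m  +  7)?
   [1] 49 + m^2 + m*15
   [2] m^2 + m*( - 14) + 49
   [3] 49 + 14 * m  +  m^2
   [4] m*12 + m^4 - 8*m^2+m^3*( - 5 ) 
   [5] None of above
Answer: 3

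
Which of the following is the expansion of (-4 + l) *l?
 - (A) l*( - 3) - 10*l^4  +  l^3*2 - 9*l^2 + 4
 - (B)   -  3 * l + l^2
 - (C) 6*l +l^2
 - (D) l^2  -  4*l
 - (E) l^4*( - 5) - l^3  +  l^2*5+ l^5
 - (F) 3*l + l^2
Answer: D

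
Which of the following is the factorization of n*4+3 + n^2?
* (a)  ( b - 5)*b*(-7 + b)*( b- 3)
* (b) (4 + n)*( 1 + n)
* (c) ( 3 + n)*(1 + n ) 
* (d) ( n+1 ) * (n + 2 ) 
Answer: c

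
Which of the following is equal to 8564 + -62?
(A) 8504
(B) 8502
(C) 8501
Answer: B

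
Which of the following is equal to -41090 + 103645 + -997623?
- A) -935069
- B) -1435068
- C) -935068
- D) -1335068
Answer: C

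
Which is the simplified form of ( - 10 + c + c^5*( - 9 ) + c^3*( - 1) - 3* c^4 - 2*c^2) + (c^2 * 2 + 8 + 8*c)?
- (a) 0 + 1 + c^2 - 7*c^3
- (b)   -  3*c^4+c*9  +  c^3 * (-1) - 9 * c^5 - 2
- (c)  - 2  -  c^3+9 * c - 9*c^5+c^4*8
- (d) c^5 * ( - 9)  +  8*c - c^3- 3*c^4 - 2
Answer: b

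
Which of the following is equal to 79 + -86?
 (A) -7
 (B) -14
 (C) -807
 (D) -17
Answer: A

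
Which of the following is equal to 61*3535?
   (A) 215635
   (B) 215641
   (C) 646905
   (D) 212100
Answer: A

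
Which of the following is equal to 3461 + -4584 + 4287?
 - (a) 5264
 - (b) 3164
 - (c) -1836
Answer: b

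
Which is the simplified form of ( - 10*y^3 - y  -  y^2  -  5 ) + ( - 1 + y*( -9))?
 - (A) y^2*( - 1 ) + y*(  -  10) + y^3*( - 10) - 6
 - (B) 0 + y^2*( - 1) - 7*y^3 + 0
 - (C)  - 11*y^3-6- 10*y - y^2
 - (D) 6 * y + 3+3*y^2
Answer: A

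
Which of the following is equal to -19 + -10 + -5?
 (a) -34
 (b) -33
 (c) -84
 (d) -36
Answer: a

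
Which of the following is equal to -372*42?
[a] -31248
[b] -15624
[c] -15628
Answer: b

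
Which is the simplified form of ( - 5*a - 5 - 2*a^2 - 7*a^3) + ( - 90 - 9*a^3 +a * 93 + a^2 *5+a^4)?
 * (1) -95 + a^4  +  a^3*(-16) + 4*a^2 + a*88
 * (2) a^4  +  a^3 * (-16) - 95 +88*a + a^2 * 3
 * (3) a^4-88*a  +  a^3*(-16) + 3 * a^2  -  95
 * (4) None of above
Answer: 2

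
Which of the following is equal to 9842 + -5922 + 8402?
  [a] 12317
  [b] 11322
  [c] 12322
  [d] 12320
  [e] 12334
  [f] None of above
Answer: c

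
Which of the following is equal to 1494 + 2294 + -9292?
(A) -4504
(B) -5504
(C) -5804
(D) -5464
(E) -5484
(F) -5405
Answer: B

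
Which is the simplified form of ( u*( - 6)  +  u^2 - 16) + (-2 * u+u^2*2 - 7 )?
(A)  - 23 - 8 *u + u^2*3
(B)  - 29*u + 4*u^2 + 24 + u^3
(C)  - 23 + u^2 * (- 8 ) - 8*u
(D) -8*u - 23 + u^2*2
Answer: A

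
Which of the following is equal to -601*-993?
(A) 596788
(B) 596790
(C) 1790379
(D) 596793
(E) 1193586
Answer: D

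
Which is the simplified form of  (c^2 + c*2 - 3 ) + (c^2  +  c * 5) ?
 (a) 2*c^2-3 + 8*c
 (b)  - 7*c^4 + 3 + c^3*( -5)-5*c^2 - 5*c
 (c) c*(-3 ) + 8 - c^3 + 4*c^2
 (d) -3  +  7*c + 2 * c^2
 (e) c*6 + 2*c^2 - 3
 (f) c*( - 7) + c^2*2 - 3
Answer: d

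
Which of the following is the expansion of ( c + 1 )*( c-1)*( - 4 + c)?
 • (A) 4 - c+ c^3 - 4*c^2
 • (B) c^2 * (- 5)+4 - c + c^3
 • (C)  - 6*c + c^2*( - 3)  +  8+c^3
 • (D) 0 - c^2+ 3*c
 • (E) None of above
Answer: A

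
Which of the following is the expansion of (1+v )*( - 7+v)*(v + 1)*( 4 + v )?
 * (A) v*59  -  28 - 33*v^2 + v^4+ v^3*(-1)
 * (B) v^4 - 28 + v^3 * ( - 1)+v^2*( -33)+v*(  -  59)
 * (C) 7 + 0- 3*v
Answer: B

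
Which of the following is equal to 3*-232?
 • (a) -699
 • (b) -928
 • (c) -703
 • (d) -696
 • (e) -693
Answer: d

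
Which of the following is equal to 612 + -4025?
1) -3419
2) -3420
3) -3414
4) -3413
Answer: 4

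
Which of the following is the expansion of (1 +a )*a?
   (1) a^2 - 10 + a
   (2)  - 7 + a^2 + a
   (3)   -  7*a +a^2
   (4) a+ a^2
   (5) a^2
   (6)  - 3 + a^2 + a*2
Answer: 4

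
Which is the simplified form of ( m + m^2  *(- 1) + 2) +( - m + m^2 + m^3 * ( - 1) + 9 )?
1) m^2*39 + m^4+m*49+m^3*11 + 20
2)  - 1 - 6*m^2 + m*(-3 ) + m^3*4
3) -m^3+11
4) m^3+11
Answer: 3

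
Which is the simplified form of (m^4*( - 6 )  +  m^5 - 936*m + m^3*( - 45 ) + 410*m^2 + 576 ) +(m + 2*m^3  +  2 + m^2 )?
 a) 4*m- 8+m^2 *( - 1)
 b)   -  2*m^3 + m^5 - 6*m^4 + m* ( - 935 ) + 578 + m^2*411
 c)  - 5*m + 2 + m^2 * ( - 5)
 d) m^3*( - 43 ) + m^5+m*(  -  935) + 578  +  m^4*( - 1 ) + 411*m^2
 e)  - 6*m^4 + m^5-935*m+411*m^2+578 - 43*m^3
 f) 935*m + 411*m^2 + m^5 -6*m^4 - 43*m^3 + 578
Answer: e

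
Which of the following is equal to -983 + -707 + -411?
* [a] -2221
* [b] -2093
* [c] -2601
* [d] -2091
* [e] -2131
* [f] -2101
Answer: f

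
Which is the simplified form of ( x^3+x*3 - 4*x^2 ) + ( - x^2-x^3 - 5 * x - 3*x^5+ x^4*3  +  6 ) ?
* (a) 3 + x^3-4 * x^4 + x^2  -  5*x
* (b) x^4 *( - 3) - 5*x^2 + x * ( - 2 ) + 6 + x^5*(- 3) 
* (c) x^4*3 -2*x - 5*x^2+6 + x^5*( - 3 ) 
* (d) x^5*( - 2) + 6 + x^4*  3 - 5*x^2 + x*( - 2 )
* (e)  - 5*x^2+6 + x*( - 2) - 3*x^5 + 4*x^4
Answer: c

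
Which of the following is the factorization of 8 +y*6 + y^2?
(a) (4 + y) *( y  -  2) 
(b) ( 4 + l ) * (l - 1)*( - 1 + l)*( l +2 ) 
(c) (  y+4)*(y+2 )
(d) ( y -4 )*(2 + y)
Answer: c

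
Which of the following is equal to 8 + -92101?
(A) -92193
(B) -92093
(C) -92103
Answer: B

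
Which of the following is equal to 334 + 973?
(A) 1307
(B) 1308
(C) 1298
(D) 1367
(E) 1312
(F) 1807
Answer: A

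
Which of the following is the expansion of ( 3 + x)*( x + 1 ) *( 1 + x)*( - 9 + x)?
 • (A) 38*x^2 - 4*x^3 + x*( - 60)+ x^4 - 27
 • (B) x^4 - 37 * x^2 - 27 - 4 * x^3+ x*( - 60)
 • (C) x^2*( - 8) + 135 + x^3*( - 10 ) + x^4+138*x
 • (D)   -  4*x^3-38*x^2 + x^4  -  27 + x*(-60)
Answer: D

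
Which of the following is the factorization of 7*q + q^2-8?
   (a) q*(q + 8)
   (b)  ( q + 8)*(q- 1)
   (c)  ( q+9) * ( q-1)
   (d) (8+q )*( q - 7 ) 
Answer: b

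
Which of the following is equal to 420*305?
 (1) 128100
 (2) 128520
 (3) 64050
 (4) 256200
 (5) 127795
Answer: 1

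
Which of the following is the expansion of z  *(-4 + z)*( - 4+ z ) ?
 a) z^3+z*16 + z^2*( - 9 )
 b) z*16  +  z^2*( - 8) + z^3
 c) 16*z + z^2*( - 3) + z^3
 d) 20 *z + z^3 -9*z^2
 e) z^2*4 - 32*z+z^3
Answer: b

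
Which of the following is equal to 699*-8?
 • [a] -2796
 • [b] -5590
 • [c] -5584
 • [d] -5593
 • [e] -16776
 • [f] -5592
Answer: f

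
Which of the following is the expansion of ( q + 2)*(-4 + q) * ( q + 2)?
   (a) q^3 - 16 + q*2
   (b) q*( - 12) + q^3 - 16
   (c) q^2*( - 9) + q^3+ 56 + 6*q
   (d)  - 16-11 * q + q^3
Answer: b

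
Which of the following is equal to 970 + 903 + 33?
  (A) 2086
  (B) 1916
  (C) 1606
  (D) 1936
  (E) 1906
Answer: E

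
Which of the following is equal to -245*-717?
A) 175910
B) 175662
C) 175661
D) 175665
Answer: D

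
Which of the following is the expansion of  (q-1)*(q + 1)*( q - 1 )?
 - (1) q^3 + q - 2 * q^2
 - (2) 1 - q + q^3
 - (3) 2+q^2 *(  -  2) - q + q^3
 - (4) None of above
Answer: 4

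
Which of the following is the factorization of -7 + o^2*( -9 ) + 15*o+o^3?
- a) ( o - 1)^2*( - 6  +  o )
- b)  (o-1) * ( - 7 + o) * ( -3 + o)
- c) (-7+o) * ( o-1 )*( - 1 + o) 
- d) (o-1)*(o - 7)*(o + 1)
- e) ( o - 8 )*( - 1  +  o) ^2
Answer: c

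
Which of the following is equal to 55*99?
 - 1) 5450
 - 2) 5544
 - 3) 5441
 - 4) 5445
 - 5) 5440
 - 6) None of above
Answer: 4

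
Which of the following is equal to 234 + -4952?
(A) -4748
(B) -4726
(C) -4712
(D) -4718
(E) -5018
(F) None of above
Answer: D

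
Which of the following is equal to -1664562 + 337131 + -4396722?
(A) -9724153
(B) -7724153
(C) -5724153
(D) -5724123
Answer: C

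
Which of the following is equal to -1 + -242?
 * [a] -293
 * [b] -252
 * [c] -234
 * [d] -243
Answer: d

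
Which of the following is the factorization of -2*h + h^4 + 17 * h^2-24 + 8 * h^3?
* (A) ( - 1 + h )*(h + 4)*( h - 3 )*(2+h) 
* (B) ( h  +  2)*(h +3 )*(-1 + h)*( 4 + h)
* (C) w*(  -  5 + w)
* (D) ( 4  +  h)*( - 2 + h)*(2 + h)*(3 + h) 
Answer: B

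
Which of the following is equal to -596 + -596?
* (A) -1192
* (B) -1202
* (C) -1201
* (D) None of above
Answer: A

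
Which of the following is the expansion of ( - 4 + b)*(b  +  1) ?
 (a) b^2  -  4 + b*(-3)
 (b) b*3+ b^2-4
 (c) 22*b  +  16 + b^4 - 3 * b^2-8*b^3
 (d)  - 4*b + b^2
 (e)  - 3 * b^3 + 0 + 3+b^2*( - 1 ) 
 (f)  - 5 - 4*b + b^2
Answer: a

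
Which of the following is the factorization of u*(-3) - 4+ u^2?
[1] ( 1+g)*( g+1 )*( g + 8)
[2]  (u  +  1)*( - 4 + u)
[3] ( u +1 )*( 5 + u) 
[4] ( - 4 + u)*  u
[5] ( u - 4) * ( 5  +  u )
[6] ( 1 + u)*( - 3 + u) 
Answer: 2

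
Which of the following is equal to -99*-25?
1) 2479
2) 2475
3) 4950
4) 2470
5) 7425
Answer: 2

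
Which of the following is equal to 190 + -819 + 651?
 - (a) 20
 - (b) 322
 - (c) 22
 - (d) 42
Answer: c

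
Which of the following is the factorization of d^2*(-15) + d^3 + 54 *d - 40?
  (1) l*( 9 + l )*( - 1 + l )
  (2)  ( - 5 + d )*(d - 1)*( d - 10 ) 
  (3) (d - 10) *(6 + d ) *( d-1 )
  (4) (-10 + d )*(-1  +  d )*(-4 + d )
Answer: 4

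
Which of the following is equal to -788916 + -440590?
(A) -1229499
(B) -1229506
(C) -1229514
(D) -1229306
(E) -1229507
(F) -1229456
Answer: B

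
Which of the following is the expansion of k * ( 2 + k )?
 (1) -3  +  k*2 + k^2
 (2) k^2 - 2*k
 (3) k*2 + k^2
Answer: 3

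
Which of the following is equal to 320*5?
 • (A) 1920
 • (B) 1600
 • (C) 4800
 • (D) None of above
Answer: B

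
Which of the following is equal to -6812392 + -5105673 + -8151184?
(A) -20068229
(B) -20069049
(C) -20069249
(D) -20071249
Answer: C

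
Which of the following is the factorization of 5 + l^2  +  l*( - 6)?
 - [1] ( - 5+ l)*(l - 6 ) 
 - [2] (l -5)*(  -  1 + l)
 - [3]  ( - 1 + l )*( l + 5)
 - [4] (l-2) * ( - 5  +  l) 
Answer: 2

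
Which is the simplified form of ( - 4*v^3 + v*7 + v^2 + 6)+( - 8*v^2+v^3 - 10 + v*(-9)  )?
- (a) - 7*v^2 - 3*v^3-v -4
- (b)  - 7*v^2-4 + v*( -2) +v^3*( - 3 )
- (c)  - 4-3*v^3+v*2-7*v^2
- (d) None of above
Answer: b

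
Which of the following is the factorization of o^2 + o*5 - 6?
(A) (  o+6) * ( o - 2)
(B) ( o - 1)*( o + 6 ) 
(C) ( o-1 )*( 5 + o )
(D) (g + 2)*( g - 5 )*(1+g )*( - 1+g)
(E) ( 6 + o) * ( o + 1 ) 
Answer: B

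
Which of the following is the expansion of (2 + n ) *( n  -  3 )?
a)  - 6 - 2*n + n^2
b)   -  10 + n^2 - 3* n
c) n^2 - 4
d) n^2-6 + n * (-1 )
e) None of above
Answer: d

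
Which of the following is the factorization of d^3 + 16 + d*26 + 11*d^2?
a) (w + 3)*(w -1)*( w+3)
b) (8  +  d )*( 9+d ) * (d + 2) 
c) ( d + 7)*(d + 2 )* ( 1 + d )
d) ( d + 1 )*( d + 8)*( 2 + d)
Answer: d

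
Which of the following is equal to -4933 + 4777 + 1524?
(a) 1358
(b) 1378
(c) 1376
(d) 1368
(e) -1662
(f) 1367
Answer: d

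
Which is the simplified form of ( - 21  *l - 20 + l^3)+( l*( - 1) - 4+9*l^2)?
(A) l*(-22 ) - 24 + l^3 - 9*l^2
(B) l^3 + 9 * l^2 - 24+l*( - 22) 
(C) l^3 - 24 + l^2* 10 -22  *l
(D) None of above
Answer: B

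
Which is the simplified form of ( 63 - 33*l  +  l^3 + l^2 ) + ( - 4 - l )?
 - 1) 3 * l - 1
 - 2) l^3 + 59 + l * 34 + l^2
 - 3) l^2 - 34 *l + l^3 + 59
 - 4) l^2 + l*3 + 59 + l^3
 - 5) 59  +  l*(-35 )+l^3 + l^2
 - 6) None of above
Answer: 3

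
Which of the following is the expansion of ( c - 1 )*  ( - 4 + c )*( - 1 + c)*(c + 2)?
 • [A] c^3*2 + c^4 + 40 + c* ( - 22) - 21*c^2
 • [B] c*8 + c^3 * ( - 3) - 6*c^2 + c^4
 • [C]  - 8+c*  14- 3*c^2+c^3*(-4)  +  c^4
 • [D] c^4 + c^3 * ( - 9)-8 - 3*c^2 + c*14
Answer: C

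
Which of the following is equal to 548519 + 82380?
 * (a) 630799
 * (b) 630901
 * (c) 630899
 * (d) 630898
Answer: c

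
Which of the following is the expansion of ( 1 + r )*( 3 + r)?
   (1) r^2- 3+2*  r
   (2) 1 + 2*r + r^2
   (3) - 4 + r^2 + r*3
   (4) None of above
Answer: 4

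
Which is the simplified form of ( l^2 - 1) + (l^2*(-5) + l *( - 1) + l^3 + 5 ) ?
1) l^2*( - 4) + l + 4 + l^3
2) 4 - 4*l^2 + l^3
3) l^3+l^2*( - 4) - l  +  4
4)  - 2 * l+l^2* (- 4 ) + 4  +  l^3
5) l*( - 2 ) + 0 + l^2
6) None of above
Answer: 3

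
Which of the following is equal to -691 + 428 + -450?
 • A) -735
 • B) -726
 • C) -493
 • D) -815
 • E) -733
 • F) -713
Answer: F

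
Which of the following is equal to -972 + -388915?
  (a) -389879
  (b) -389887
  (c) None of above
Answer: b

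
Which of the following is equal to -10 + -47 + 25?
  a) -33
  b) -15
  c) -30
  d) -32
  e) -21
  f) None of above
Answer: d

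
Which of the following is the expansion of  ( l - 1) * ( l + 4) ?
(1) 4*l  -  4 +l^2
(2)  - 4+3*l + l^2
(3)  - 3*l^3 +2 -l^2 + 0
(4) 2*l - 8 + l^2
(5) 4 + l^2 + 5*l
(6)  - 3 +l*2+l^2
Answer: 2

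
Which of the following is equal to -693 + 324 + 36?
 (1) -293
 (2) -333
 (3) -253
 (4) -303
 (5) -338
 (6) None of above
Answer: 2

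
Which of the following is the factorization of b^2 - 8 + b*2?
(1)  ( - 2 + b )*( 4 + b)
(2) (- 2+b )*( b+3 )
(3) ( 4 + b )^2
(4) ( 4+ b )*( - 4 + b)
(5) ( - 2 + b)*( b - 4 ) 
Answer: 1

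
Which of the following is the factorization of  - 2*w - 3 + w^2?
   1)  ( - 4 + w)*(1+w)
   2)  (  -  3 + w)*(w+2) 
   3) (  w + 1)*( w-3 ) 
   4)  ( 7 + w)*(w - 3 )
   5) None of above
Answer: 3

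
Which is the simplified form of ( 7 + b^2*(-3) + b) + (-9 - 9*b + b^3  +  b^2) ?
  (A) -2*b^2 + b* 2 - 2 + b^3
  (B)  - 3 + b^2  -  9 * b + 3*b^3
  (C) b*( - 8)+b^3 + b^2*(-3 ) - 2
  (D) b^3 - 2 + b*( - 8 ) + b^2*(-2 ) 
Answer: D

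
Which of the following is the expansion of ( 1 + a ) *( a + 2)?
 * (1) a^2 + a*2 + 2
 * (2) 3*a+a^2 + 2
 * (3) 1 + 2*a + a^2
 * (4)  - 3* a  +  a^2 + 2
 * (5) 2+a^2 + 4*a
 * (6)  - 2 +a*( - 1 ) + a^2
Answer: 2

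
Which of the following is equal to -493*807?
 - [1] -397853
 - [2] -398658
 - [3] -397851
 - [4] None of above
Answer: 3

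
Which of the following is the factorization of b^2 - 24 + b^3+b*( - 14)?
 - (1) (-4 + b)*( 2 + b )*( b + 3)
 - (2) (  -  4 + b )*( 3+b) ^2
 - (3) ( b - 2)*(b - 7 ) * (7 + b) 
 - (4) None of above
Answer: 1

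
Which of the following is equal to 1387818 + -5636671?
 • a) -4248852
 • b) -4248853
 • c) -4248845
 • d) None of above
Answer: b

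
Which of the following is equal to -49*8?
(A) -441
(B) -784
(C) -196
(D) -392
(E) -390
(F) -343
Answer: D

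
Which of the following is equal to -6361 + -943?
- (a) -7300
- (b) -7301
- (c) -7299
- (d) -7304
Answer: d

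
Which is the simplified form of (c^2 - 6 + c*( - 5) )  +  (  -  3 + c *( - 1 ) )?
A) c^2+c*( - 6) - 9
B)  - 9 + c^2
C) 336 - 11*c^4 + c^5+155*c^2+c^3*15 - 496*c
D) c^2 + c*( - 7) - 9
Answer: A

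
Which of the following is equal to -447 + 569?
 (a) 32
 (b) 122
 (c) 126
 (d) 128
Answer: b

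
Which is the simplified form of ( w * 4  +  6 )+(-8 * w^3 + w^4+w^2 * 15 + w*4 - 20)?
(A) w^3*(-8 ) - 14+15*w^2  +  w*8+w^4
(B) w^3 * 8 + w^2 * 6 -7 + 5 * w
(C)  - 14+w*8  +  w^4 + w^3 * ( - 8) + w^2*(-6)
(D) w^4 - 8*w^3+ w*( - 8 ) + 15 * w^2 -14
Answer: A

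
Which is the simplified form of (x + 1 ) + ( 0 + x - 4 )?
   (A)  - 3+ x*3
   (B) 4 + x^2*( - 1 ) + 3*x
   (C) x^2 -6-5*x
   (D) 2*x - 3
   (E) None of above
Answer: D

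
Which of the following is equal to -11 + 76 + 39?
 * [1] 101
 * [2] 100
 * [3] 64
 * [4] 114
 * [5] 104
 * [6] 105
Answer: 5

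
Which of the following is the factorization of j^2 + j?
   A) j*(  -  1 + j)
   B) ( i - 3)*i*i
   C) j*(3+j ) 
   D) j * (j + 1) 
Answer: D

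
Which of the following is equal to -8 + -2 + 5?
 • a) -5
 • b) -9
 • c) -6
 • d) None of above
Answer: a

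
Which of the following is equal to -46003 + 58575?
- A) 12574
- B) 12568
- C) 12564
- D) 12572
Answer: D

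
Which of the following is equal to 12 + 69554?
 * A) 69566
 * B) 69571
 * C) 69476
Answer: A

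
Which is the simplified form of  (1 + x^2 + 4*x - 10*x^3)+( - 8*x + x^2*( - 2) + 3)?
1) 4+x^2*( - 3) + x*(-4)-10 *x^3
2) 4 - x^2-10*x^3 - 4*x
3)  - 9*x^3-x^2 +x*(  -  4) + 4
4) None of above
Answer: 2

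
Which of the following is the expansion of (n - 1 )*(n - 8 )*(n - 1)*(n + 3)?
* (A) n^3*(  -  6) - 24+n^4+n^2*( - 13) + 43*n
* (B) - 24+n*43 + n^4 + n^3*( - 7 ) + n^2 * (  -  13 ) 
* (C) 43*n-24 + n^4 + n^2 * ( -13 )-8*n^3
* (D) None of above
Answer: B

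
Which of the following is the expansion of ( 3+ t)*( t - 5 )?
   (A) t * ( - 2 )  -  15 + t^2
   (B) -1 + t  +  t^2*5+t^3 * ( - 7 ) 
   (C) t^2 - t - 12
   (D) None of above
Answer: A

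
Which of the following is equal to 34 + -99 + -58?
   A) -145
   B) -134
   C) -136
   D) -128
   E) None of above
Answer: E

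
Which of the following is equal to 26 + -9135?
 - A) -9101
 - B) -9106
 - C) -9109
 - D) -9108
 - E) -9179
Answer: C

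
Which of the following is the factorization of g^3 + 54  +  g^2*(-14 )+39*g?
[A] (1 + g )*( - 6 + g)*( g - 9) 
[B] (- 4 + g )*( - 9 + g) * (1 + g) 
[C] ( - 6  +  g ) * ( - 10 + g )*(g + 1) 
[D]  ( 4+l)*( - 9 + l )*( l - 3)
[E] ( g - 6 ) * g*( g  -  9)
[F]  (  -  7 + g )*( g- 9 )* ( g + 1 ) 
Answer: A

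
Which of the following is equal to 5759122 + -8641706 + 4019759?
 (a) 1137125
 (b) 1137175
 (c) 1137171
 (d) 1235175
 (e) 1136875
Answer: b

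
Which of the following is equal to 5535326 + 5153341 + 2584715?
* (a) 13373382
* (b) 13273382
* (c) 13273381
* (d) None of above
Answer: b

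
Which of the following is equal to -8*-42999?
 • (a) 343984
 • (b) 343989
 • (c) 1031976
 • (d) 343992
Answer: d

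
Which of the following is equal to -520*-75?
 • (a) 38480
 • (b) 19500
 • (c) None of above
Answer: c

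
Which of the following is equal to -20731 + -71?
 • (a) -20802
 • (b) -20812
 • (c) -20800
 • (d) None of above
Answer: a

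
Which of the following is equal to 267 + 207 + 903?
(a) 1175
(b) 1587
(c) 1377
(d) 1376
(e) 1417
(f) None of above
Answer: c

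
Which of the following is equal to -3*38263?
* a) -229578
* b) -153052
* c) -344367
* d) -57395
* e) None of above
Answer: e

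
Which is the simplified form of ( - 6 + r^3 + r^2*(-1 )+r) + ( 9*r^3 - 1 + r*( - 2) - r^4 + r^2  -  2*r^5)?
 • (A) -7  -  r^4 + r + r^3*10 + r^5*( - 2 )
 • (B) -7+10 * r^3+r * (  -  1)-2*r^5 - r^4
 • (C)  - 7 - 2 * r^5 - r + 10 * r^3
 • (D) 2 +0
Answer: B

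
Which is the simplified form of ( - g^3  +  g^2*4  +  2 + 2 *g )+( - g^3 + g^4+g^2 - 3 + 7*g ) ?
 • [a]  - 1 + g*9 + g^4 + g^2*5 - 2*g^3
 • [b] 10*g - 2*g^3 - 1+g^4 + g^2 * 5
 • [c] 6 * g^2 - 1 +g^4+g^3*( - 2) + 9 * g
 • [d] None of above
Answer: a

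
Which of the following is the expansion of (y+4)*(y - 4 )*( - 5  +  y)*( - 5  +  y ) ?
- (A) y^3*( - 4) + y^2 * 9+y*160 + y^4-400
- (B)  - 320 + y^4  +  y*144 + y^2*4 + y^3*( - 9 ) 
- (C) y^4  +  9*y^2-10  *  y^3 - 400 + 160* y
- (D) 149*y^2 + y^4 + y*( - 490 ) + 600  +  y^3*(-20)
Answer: C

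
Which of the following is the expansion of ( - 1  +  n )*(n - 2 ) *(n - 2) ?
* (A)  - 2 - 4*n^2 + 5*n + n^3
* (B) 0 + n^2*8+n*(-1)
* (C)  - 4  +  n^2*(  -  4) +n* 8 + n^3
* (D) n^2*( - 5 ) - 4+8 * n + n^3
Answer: D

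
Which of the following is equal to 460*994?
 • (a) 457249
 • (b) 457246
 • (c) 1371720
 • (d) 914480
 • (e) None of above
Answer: e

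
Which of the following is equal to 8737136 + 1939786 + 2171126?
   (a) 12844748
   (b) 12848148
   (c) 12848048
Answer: c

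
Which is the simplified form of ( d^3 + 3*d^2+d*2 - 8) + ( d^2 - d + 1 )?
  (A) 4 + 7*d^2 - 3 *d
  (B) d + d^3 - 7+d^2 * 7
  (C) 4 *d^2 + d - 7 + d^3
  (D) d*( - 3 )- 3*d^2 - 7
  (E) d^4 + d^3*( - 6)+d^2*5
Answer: C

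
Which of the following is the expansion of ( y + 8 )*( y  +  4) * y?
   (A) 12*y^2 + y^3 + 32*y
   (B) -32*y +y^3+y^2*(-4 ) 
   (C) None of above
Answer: A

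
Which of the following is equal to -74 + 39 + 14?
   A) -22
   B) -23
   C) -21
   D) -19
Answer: C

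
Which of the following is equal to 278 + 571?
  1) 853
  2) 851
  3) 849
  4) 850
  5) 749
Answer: 3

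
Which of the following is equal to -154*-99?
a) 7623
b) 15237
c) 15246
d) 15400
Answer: c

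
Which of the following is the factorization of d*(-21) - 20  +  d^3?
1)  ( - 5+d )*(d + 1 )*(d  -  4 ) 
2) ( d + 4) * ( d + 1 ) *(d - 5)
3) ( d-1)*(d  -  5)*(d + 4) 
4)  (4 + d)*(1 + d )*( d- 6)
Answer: 2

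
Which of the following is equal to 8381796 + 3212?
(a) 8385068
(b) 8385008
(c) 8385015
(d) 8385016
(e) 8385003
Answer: b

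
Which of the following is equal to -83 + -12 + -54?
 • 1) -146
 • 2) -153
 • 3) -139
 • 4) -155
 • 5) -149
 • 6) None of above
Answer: 5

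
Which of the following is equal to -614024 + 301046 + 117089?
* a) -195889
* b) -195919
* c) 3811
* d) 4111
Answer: a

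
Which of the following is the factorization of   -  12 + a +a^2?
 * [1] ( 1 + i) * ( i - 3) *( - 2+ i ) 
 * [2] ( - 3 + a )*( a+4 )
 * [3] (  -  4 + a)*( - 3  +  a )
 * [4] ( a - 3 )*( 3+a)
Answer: 2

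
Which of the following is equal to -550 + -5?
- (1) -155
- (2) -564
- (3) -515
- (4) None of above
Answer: 4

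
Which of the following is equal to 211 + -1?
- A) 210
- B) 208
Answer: A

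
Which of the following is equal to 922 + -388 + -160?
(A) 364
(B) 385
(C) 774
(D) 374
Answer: D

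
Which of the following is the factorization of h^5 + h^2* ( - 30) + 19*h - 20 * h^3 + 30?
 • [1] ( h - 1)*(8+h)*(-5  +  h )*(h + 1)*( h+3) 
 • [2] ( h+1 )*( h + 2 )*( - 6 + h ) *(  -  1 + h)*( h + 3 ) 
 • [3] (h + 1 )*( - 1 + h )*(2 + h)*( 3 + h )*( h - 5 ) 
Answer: 3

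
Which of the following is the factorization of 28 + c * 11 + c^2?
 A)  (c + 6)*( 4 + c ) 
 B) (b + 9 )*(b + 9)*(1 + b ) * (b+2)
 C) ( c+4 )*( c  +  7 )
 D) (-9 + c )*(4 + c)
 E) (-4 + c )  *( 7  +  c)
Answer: C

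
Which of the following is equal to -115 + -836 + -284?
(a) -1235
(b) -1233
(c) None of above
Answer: a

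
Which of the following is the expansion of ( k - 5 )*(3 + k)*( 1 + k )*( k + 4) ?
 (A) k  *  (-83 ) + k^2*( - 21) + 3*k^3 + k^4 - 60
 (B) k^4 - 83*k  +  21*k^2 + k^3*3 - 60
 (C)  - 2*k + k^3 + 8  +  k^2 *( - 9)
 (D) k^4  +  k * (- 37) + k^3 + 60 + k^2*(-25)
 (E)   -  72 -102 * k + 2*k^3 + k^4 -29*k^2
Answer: A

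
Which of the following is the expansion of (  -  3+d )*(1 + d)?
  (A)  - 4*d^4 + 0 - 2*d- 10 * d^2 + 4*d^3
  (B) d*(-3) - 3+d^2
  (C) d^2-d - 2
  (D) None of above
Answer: D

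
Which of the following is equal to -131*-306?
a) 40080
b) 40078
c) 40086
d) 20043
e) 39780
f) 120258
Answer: c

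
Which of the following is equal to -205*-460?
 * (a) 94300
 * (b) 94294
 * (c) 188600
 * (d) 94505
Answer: a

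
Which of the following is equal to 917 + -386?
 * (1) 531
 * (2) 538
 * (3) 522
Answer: 1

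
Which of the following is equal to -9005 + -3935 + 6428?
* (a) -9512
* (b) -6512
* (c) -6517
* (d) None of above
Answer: b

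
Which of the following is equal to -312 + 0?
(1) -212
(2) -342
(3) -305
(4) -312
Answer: 4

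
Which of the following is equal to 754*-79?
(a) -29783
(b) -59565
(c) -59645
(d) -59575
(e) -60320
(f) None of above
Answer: f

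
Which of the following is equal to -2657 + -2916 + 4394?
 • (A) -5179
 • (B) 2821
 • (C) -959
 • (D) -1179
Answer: D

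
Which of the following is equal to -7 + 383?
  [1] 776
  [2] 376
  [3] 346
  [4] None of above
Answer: 2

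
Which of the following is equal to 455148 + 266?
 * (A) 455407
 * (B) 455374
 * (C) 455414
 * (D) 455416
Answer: C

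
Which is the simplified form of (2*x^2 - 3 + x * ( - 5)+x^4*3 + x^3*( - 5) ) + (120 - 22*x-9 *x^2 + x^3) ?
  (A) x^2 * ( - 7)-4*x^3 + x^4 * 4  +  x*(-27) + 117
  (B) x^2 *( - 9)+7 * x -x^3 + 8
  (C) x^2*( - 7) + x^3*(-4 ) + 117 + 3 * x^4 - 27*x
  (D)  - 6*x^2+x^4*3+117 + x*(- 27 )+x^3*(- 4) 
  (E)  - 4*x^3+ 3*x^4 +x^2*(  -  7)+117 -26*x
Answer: C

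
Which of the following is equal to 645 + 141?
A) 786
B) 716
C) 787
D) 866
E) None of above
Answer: A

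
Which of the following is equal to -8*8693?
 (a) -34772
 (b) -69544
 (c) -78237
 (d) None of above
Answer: b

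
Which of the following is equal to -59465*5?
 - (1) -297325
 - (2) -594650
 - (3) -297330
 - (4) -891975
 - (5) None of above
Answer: 1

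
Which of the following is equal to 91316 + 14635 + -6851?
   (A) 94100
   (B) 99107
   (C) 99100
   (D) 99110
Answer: C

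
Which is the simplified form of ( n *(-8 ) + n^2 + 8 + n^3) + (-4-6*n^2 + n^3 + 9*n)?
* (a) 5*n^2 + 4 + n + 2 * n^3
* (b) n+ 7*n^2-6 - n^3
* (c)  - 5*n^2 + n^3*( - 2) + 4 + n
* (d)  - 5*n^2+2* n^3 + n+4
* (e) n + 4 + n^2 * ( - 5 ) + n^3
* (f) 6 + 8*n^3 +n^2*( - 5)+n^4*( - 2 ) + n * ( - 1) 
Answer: d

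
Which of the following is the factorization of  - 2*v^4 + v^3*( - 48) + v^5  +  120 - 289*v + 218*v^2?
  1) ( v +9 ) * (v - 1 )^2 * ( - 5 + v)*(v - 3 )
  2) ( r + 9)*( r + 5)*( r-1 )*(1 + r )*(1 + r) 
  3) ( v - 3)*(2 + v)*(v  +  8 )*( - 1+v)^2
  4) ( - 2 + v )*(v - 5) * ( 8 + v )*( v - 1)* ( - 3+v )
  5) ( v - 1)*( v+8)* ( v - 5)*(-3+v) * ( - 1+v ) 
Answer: 5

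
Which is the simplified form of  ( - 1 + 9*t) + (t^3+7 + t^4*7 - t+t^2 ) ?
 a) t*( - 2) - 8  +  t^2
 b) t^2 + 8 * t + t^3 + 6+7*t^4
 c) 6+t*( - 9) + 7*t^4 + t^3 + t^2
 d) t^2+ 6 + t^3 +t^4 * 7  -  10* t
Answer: b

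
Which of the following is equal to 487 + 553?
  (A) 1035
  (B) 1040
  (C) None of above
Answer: B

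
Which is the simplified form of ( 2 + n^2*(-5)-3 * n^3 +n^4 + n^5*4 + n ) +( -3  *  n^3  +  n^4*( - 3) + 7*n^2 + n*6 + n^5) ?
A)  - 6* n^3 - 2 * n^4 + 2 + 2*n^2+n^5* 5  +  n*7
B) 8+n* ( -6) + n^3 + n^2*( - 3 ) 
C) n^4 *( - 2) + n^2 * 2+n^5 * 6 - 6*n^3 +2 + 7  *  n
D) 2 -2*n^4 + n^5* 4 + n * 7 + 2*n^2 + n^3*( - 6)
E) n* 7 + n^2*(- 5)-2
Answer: A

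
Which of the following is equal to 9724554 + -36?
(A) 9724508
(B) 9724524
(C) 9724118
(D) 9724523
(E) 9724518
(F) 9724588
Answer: E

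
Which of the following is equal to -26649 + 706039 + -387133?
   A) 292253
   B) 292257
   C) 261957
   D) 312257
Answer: B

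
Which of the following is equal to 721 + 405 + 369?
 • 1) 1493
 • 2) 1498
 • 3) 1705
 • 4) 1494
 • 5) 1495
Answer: 5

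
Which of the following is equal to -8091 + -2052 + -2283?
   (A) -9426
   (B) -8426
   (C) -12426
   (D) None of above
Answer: C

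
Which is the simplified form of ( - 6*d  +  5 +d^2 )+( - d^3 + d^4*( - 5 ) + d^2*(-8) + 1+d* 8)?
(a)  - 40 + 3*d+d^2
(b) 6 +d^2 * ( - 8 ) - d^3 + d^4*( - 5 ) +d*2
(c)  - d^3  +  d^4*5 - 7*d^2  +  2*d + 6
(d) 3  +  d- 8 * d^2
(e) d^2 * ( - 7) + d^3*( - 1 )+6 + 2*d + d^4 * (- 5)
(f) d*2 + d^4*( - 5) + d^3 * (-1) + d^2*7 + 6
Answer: e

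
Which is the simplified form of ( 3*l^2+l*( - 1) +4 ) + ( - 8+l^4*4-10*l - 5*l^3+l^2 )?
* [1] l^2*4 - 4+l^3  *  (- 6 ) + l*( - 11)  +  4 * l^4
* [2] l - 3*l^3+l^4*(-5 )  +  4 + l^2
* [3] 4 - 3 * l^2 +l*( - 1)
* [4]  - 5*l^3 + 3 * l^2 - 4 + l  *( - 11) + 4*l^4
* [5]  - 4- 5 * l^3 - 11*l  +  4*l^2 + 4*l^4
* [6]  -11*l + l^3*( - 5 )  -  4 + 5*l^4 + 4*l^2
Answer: 5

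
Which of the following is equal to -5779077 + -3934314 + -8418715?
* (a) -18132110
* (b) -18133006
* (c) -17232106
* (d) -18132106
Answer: d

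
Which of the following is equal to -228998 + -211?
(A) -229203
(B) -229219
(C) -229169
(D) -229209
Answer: D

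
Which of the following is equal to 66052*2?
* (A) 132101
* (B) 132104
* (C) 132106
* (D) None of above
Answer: B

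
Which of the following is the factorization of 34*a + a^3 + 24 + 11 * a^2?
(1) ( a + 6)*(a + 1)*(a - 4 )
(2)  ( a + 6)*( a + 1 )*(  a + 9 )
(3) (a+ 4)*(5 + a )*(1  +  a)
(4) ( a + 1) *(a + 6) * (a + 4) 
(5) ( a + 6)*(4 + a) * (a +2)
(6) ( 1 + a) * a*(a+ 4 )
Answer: 4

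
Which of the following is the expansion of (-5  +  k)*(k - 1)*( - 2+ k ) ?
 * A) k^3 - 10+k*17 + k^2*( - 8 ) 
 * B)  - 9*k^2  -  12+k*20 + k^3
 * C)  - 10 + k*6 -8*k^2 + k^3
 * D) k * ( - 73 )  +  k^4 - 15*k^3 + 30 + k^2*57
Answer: A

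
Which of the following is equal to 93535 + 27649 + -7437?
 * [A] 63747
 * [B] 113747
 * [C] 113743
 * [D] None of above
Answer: B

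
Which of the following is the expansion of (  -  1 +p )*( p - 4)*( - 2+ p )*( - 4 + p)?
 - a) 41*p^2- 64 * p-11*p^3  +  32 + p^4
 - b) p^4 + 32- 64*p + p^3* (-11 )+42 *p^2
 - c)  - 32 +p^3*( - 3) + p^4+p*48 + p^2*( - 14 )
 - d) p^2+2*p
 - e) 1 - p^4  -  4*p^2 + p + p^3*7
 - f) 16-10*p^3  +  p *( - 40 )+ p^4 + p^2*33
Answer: b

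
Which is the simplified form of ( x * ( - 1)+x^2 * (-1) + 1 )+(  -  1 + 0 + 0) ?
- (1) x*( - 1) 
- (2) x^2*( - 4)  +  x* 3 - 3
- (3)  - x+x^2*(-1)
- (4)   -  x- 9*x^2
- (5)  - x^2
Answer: 3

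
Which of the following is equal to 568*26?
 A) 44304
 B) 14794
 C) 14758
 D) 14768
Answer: D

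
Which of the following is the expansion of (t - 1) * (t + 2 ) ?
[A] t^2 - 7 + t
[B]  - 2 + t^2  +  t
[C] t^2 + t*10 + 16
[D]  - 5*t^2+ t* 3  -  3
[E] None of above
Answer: B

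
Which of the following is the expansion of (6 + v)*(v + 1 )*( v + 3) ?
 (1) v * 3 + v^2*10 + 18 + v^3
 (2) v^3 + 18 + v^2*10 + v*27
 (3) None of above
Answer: 2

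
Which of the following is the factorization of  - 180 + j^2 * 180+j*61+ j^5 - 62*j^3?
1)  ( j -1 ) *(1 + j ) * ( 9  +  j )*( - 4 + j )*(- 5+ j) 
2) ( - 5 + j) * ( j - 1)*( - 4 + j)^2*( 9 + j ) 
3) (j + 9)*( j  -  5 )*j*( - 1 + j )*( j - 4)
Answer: 1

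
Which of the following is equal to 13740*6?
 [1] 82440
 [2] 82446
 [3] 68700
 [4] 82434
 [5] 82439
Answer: 1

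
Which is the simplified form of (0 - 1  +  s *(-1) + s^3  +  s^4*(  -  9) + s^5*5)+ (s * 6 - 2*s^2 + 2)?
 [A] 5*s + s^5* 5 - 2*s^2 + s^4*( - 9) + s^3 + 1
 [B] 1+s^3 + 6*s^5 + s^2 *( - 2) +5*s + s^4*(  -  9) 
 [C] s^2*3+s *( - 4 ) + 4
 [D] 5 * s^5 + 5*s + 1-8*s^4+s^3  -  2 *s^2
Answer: A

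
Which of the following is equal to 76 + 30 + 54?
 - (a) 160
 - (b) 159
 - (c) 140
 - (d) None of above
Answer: a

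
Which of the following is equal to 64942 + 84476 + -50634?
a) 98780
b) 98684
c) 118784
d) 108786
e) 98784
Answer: e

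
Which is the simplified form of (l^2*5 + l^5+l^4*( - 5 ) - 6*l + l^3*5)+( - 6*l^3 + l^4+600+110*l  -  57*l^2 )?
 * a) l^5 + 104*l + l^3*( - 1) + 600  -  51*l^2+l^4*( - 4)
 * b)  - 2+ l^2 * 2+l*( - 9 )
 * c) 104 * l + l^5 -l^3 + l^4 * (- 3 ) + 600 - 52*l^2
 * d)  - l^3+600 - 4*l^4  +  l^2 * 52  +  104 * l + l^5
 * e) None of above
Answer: e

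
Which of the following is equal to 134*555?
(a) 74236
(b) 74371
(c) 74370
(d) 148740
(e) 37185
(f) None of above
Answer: c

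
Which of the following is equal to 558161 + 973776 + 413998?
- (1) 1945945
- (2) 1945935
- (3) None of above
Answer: 2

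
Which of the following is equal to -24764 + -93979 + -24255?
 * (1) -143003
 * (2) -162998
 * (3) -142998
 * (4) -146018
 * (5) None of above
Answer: 3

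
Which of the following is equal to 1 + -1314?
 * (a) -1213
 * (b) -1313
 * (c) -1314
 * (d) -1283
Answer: b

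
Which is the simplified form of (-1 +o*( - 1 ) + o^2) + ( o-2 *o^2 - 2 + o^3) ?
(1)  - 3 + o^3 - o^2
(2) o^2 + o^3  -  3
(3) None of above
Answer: 1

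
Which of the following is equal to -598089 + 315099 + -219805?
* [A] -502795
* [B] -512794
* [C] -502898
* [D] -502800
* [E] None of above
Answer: A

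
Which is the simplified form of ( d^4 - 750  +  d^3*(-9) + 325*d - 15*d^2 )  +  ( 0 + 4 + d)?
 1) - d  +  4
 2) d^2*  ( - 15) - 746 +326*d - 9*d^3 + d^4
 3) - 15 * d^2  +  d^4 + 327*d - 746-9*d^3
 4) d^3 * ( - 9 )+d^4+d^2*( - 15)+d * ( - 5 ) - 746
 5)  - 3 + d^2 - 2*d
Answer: 2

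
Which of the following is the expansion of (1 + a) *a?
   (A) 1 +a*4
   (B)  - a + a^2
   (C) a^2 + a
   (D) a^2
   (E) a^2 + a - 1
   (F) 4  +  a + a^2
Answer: C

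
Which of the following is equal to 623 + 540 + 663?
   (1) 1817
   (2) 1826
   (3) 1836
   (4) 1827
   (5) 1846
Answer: 2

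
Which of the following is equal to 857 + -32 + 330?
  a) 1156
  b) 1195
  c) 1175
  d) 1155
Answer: d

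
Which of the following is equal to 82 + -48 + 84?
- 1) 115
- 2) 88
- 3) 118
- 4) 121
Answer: 3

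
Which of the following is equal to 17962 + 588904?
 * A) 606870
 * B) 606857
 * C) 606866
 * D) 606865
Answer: C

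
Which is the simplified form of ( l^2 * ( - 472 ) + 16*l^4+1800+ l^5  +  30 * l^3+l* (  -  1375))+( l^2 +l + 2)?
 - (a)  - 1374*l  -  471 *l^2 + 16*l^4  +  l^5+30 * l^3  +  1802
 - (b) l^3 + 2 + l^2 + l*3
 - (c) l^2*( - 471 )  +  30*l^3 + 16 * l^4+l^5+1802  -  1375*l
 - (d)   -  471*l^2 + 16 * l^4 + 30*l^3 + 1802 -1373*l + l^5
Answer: a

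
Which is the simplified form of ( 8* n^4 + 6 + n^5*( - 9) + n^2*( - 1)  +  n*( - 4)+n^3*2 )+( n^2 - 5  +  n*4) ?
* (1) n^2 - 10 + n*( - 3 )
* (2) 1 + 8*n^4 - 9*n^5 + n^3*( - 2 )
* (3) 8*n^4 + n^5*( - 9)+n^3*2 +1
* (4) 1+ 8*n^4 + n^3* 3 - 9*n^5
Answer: 3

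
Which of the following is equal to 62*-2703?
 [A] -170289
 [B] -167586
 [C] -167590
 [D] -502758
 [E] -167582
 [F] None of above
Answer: B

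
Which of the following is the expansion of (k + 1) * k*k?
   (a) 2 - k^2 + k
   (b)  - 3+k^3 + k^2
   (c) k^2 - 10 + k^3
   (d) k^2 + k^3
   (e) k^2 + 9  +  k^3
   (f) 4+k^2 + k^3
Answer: d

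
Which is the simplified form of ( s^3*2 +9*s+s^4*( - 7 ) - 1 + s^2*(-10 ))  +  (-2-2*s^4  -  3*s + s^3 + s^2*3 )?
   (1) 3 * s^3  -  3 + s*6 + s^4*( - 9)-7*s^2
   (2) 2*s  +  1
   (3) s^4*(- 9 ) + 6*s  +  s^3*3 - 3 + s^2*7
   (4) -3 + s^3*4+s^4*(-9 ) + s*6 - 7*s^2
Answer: 1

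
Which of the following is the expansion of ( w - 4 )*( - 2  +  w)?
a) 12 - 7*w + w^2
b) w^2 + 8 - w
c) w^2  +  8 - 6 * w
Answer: c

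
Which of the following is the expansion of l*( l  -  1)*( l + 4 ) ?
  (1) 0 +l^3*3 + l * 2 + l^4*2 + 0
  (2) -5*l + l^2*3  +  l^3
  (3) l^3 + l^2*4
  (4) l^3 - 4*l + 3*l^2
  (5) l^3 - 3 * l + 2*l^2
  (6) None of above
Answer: 4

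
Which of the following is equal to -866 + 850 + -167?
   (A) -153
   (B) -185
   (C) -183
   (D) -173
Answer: C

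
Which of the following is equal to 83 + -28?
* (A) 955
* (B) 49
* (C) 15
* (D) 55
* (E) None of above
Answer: D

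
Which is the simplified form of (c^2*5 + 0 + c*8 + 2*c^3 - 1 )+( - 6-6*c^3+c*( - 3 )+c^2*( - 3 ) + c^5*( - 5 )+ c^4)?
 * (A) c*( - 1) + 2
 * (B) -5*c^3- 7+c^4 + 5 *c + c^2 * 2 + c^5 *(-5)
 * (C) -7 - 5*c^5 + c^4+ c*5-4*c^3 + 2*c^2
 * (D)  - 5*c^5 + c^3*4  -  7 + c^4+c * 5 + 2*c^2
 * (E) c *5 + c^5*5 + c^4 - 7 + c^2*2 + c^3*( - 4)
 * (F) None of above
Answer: C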